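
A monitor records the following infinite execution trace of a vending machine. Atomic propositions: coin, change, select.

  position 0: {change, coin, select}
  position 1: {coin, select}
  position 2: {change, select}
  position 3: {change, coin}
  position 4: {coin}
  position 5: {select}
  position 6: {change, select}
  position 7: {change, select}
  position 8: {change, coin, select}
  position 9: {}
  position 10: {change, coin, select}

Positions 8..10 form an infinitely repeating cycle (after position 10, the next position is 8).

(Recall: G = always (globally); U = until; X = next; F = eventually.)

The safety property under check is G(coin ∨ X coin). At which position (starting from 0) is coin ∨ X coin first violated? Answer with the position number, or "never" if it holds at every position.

Check coin ∨ X coin at each position in order: 0 ✓, 1 ✓, 2 ✓, 3 ✓, 4 ✓.
At position 5 the labels are {select} and the next position 6 has {change, select}, so coin ∨ X coin is false there. This is the first violation.

5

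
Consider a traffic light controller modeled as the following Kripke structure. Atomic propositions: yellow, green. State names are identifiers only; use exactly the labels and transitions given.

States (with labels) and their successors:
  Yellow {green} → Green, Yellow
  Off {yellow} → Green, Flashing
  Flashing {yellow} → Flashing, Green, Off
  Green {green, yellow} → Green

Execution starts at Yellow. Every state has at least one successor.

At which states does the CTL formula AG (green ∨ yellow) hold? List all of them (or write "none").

{Yellow, Off, Flashing, Green}

States satisfying green ∨ yellow: {Yellow, Off, Flashing, Green}.
States satisfying AG (green ∨ yellow): {Yellow, Off, Flashing, Green}.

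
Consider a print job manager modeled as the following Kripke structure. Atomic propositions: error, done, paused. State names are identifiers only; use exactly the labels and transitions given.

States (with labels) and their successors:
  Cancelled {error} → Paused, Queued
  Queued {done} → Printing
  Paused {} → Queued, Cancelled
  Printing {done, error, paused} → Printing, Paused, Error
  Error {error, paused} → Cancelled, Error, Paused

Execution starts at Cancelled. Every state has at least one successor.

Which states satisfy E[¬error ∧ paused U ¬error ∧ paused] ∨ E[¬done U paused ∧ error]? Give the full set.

{Printing, Error}

States satisfying ¬error ∧ paused: ∅.
States satisfying E[¬error ∧ paused U ¬error ∧ paused]: ∅.
States satisfying ¬done: {Cancelled, Paused, Error}.
States satisfying paused ∧ error: {Printing, Error}.
States satisfying E[¬done U paused ∧ error]: {Printing, Error}.
States satisfying E[¬error ∧ paused U ¬error ∧ paused] ∨ E[¬done U paused ∧ error]: {Printing, Error}.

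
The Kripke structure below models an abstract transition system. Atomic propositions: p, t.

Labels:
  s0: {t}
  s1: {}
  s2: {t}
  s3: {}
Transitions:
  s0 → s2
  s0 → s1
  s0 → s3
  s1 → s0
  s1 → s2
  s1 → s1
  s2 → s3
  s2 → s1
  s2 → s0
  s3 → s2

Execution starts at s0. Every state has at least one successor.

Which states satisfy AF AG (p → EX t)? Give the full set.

States satisfying AG (p → EX t): {s0, s1, s2, s3}.
States satisfying AF AG (p → EX t): {s0, s1, s2, s3}.

{s0, s1, s2, s3}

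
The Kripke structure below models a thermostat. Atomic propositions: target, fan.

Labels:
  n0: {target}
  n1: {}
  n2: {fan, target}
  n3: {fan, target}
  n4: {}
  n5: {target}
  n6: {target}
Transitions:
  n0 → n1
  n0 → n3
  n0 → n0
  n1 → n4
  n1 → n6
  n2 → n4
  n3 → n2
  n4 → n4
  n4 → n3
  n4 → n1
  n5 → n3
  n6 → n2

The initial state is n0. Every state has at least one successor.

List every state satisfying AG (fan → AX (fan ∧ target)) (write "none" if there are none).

none

States satisfying fan → AX (fan ∧ target): {n0, n1, n3, n4, n5, n6}.
States satisfying AG (fan → AX (fan ∧ target)): ∅.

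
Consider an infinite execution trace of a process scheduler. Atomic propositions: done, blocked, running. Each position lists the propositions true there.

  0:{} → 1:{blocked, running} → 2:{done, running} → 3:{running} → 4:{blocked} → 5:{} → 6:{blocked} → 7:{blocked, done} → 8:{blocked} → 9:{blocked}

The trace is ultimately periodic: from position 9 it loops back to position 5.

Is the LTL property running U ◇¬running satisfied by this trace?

Walking from position 0: ◇¬running first holds at position 0, and running holds at every earlier position along the way, so running U ◇¬running holds.

Holds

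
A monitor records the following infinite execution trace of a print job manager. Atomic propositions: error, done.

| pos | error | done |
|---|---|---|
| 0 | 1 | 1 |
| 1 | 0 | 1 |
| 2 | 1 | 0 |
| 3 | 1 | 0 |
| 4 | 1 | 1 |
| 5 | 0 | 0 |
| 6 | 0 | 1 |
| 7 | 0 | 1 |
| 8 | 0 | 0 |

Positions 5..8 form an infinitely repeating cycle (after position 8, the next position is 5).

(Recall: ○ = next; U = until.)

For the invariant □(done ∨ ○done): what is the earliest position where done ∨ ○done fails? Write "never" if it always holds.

2

Check done ∨ ○done at each position in order: 0 ✓, 1 ✓.
At position 2 the labels are {error} and the next position 3 has {error}, so done ∨ ○done is false there. This is the first violation.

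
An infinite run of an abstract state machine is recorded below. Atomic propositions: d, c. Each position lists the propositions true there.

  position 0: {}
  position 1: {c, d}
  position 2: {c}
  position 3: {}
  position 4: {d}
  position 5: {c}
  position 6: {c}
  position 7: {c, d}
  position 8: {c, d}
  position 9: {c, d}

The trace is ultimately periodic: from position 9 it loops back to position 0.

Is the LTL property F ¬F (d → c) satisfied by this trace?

Violated

¬F (d → c) is false at every position 0..9, so it never becomes true and F ¬F (d → c) fails.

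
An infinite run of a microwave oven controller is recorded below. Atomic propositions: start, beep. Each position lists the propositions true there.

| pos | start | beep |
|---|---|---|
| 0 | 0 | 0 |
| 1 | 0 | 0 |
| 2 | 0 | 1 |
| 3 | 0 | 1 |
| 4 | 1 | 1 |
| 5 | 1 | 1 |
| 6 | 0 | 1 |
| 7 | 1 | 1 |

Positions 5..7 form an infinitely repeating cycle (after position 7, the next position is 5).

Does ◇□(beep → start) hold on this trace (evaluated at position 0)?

Violated

□(beep → start) is false at every position 0..7, so it never becomes true and ◇□(beep → start) fails.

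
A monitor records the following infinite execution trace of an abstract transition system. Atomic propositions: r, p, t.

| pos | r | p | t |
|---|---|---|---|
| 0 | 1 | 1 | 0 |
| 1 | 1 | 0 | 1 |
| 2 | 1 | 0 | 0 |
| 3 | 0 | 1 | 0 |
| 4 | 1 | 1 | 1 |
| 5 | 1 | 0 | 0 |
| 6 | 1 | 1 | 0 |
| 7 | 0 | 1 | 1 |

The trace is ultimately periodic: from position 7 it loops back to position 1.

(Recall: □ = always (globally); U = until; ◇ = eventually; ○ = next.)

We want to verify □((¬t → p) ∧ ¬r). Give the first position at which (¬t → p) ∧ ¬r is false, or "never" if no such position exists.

At position 0 the labels are {p, r}, so (¬t → p) ∧ ¬r is false there. This is the first violation.

0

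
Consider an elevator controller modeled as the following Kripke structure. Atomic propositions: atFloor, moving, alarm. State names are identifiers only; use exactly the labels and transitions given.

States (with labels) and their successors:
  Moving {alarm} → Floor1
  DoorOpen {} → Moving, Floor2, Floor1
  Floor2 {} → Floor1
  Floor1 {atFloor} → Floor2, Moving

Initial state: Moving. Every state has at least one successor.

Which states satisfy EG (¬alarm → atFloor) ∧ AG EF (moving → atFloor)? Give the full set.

{Moving, Floor1}

States satisfying ¬alarm → atFloor: {Moving, Floor1}.
States satisfying EG (¬alarm → atFloor): {Moving, Floor1}.
States satisfying EF (moving → atFloor): {Moving, DoorOpen, Floor2, Floor1}.
States satisfying AG EF (moving → atFloor): {Moving, DoorOpen, Floor2, Floor1}.
States satisfying EG (¬alarm → atFloor) ∧ AG EF (moving → atFloor): {Moving, Floor1}.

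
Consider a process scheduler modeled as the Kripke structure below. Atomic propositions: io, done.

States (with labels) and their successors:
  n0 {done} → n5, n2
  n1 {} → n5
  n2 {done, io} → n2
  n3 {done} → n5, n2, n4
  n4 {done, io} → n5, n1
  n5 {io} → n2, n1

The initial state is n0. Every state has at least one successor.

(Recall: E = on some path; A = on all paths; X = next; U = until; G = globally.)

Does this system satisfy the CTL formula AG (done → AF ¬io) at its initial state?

States satisfying done → AF ¬io: {n0, n1, n3, n5}.
States satisfying AG (done → AF ¬io): ∅.
n2 is reachable from n0 and violates done → AF ¬io, so AG fails at n0.
n0 ∉ Sat(AG (done → AF ¬io)).

Violated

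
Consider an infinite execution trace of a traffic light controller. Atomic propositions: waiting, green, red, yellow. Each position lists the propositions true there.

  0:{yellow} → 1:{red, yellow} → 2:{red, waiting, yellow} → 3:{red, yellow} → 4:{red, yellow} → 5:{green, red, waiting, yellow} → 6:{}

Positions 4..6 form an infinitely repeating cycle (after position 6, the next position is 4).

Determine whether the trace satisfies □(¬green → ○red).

¬green → ○red holds at every position 0..6, and those are all positions ever visited, so □(¬green → ○red) holds.
Positions where ¬green holds: 0, 1, 2, 3, 4, 6.
Check ○red at each: 0→ok, 1→ok, 2→ok, 3→ok, 4→ok, 6→ok.

Satisfied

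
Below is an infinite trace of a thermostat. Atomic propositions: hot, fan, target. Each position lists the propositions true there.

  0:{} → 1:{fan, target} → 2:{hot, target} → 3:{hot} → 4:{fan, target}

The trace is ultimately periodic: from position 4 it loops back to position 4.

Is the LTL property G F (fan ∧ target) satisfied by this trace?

Yes

F (fan ∧ target) holds at every position 0..4, and those are all positions ever visited, so G F (fan ∧ target) holds.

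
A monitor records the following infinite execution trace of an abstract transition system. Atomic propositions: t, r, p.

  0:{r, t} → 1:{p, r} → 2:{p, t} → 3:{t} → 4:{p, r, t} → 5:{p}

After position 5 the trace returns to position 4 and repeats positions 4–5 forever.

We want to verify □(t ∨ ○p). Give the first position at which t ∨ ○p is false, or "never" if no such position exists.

never

t ∨ ○p holds at every position 0..5, and those are all the positions the trace ever visits, so the invariant □(t ∨ ○p) is never violated.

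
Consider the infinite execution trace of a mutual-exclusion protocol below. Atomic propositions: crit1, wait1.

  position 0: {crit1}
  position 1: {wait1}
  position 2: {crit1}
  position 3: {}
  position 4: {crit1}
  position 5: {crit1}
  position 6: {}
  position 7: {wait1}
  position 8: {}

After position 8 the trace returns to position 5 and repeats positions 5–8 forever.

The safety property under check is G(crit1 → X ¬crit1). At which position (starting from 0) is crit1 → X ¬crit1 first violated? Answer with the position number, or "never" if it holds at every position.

4

Check crit1 → X ¬crit1 at each position in order: 0 ✓, 1 ✓, 2 ✓, 3 ✓.
At position 4 the labels are {crit1} and the next position 5 has {crit1}, so crit1 → X ¬crit1 is false there. This is the first violation.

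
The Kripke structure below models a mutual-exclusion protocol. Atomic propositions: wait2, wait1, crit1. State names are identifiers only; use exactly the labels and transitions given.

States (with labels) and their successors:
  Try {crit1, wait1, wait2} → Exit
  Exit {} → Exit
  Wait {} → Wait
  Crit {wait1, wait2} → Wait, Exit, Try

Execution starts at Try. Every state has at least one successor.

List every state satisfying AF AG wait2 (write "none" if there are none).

States satisfying AG wait2: ∅.
States satisfying AF AG wait2: ∅.

none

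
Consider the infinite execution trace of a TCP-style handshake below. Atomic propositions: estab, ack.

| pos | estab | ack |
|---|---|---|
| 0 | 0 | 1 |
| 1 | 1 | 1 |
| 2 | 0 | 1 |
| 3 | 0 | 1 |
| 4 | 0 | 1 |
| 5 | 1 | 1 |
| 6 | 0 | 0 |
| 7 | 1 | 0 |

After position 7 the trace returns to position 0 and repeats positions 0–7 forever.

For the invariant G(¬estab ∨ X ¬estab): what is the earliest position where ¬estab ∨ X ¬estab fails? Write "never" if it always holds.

¬estab ∨ X ¬estab holds at every position 0..7, and those are all the positions the trace ever visits, so the invariant G(¬estab ∨ X ¬estab) is never violated.

never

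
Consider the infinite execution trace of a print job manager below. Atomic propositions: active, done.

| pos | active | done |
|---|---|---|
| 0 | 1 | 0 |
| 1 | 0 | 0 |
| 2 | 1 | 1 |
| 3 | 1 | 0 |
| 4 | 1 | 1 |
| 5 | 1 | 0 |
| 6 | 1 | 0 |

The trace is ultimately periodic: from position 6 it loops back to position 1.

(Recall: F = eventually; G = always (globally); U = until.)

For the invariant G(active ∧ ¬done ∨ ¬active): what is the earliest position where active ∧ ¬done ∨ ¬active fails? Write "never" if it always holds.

2

Check active ∧ ¬done ∨ ¬active at each position in order: 0 ✓, 1 ✓.
At position 2 the labels are {active, done}, so active ∧ ¬done ∨ ¬active is false there. This is the first violation.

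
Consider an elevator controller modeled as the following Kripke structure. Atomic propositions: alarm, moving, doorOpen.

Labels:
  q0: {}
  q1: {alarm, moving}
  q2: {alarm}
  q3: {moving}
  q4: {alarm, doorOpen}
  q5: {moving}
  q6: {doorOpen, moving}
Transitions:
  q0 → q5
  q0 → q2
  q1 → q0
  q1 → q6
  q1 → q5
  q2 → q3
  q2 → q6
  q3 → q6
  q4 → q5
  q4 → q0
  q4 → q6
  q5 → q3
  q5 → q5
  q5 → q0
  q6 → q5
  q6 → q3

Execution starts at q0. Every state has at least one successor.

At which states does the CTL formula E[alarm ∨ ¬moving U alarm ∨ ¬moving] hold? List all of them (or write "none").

States satisfying alarm ∨ ¬moving: {q0, q1, q2, q4}.
States satisfying E[alarm ∨ ¬moving U alarm ∨ ¬moving]: {q0, q1, q2, q4}.

{q0, q1, q2, q4}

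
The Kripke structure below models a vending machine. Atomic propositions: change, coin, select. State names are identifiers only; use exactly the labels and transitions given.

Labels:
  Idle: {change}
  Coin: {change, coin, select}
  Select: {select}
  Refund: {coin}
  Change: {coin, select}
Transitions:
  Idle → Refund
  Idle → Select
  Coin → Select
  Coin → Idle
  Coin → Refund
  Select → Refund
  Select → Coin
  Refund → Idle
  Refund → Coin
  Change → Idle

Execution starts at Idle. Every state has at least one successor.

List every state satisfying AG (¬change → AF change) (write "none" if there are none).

States satisfying ¬change → AF change: {Idle, Coin, Select, Refund, Change}.
States satisfying AG (¬change → AF change): {Idle, Coin, Select, Refund, Change}.

{Idle, Coin, Select, Refund, Change}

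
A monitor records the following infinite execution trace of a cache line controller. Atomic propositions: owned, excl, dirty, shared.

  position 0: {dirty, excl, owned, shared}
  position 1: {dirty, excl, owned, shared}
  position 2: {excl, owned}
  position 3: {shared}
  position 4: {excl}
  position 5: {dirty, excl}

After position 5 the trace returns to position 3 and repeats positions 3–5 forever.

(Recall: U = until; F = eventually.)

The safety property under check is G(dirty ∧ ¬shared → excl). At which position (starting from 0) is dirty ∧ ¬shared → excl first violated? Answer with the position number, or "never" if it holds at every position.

never

dirty ∧ ¬shared → excl holds at every position 0..5, and those are all the positions the trace ever visits, so the invariant G(dirty ∧ ¬shared → excl) is never violated.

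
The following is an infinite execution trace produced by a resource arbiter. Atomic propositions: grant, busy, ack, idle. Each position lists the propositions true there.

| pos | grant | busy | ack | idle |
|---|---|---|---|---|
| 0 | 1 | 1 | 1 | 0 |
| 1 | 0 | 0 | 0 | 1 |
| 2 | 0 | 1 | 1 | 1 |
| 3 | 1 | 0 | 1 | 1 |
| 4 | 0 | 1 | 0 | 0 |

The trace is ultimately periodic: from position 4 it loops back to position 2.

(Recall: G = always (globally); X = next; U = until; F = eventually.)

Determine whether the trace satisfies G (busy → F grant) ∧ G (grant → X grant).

Violated

busy → F grant holds at every position 0..4, and those are all positions ever visited, so G (busy → F grant) holds.
Positions where busy holds: 0, 2, 4.
Check F grant at each: 0→ok, 2→ok, 4→ok.
grant → X grant must hold at every position from 0 onward. It fails at position 0, so G (grant → X grant) is false.
Positions where grant holds: 0, 3.
Check X grant at each: 0→fails, 3→fails.
At position 0: G (busy → F grant) is true; G (grant → X grant) is false; so G (busy → F grant) ∧ G (grant → X grant) is false.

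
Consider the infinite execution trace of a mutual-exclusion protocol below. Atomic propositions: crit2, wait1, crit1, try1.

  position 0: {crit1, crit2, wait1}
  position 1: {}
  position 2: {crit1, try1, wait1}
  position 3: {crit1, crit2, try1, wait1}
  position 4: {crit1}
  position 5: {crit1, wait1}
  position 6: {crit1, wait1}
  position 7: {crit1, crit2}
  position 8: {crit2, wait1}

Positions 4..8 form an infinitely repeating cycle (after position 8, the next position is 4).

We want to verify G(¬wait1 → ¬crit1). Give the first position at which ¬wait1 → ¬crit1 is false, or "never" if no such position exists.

4

Check ¬wait1 → ¬crit1 at each position in order: 0 ✓, 1 ✓, 2 ✓, 3 ✓.
At position 4 the labels are {crit1}, so ¬wait1 → ¬crit1 is false there. This is the first violation.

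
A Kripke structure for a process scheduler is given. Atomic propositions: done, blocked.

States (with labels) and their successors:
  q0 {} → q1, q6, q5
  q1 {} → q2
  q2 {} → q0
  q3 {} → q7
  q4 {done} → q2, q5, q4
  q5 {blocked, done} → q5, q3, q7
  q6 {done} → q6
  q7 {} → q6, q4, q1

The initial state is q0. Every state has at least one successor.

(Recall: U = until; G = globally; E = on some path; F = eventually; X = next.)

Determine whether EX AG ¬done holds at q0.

States satisfying AG ¬done: ∅.
States satisfying EX AG ¬done: ∅.
No suitable path/successor from q0 witnesses the formula.
q0 ∉ Sat(EX AG ¬done).

Violated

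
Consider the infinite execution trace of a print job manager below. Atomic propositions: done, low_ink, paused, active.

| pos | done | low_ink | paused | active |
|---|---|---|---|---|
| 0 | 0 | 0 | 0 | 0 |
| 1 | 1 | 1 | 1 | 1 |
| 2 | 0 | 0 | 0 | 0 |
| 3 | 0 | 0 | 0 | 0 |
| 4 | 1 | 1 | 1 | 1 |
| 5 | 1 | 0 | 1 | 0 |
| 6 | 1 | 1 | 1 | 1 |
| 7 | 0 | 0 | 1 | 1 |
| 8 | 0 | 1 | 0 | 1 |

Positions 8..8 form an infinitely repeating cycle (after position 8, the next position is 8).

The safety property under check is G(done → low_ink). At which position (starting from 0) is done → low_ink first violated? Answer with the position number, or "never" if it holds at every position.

Check done → low_ink at each position in order: 0 ✓, 1 ✓, 2 ✓, 3 ✓, 4 ✓.
At position 5 the labels are {done, paused}, so done → low_ink is false there. This is the first violation.

5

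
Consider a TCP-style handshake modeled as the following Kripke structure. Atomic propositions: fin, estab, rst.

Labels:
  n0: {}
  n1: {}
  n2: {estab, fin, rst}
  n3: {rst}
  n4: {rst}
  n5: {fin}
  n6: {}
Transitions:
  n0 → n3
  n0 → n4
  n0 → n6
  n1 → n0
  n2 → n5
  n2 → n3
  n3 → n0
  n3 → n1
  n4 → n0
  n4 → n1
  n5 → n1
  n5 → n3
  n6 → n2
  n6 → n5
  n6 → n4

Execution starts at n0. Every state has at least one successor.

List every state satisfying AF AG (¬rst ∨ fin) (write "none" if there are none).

States satisfying AG (¬rst ∨ fin): ∅.
States satisfying AF AG (¬rst ∨ fin): ∅.

none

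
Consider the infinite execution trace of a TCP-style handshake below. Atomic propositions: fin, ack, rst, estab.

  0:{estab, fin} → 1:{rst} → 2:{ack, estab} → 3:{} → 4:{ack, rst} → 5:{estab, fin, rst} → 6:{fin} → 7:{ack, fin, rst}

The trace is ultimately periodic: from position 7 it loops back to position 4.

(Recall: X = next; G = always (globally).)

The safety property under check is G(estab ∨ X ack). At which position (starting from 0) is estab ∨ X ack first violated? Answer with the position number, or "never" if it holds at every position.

Check estab ∨ X ack at each position in order: 0 ✓, 1 ✓, 2 ✓, 3 ✓.
At position 4 the labels are {ack, rst} and the next position 5 has {estab, fin, rst}, so estab ∨ X ack is false there. This is the first violation.

4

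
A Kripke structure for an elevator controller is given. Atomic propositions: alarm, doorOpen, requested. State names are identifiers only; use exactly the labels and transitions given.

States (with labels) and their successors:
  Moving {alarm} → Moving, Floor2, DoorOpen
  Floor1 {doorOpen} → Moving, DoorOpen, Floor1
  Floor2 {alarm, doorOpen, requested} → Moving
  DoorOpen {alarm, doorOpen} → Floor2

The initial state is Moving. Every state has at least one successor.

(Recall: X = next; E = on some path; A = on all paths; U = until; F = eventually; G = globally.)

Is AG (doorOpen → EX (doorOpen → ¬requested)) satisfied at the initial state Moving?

No

States satisfying doorOpen → EX (doorOpen → ¬requested): {Moving, Floor1, Floor2}.
States satisfying AG (doorOpen → EX (doorOpen → ¬requested)): ∅.
DoorOpen is reachable from Moving and violates doorOpen → EX (doorOpen → ¬requested), so AG fails at Moving.
Moving ∉ Sat(AG (doorOpen → EX (doorOpen → ¬requested))).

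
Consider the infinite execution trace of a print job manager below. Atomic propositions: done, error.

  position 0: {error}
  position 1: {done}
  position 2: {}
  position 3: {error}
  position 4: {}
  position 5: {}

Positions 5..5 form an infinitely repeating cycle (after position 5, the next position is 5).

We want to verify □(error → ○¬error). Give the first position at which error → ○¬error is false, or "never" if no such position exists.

error → ○¬error holds at every position 0..5, and those are all the positions the trace ever visits, so the invariant □(error → ○¬error) is never violated.

never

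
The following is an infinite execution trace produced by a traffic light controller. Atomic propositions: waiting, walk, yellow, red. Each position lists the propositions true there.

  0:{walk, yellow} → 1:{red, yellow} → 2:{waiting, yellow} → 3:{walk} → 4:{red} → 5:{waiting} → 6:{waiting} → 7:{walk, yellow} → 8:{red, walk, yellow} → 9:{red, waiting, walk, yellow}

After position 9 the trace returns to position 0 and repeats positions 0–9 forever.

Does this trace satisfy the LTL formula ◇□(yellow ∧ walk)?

□(yellow ∧ walk) is false at every position 0..9, so it never becomes true and ◇□(yellow ∧ walk) fails.

No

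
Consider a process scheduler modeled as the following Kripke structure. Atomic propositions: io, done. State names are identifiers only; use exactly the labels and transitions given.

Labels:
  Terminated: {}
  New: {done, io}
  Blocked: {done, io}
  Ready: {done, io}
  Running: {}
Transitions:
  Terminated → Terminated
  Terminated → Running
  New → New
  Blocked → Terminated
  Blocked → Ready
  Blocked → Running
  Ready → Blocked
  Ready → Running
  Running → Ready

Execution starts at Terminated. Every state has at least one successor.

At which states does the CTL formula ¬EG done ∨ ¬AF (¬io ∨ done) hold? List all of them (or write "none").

{Terminated, Running}

States satisfying done: {New, Blocked, Ready}.
States satisfying EG done: {New, Blocked, Ready}.
States satisfying ¬EG done: {Terminated, Running}.
States satisfying ¬io ∨ done: {Terminated, New, Blocked, Ready, Running}.
States satisfying AF (¬io ∨ done): {Terminated, New, Blocked, Ready, Running}.
States satisfying ¬AF (¬io ∨ done): ∅.
States satisfying ¬EG done ∨ ¬AF (¬io ∨ done): {Terminated, Running}.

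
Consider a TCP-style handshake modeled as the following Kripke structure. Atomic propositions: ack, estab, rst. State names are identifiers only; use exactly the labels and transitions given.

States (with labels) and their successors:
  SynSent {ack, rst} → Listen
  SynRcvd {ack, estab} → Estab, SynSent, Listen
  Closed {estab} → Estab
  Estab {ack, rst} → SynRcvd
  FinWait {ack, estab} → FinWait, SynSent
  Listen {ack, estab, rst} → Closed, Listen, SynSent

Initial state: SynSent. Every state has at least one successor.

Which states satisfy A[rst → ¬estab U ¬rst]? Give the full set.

States satisfying rst → ¬estab: {SynSent, SynRcvd, Closed, Estab, FinWait}.
States satisfying ¬rst: {SynRcvd, Closed, FinWait}.
States satisfying A[rst → ¬estab U ¬rst]: {SynRcvd, Closed, Estab, FinWait}.

{SynRcvd, Closed, Estab, FinWait}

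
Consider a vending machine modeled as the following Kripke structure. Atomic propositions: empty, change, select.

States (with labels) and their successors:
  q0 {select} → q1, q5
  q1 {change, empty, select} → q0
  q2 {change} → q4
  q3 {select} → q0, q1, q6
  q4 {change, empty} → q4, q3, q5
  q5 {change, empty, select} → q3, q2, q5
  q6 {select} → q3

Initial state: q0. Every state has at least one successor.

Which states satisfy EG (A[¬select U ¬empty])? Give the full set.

States satisfying A[¬select U ¬empty]: {q0, q2, q3, q6}.
States satisfying EG (A[¬select U ¬empty]): {q3, q6}.

{q3, q6}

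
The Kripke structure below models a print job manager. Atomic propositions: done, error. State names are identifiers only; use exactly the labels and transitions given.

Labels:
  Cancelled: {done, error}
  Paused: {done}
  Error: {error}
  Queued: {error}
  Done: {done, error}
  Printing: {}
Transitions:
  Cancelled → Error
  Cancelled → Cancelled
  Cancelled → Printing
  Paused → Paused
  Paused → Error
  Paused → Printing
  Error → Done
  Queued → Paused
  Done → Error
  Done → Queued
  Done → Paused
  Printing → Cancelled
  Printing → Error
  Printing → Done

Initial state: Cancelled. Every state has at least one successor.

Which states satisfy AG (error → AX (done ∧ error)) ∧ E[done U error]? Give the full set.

none

States satisfying error → AX (done ∧ error): {Paused, Error, Printing}.
States satisfying AG (error → AX (done ∧ error)): ∅.
States satisfying done: {Cancelled, Paused, Done}.
States satisfying error: {Cancelled, Error, Queued, Done}.
States satisfying E[done U error]: {Cancelled, Paused, Error, Queued, Done}.
States satisfying AG (error → AX (done ∧ error)) ∧ E[done U error]: ∅.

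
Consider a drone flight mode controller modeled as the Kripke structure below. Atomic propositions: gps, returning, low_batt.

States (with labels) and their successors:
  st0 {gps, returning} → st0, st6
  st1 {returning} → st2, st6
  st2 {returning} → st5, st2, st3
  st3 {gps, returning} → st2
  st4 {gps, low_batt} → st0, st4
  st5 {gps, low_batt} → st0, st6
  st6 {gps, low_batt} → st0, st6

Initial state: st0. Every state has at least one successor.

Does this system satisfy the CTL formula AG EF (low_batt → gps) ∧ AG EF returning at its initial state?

States satisfying EF (low_batt → gps): {st0, st1, st2, st3, st4, st5, st6}.
States satisfying AG EF (low_batt → gps): {st0, st1, st2, st3, st4, st5, st6}.
States satisfying EF returning: {st0, st1, st2, st3, st4, st5, st6}.
States satisfying AG EF returning: {st0, st1, st2, st3, st4, st5, st6}.
States satisfying AG EF (low_batt → gps) ∧ AG EF returning: {st0, st1, st2, st3, st4, st5, st6}.
st0 ∈ Sat(AG EF (low_batt → gps) ∧ AG EF returning).

Holds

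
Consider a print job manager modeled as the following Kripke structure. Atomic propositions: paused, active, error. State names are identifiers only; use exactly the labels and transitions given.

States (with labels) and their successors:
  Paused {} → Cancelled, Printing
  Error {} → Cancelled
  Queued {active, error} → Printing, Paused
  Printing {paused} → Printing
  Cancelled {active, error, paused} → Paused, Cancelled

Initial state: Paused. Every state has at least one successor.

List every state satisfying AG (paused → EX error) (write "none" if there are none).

States satisfying paused → EX error: {Paused, Error, Queued, Cancelled}.
States satisfying AG (paused → EX error): ∅.

none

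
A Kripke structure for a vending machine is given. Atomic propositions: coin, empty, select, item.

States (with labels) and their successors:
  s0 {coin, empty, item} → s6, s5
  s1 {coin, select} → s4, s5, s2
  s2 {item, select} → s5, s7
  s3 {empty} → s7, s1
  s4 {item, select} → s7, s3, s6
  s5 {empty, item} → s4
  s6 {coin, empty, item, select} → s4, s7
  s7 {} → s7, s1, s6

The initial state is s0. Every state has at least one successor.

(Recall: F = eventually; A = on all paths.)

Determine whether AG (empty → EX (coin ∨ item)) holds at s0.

States satisfying empty → EX (coin ∨ item): {s0, s1, s2, s3, s4, s5, s6, s7}.
States satisfying AG (empty → EX (coin ∨ item)): {s0, s1, s2, s3, s4, s5, s6, s7}.
Every state reachable from s0 satisfies empty → EX (coin ∨ item).
s0 ∈ Sat(AG (empty → EX (coin ∨ item))).

Yes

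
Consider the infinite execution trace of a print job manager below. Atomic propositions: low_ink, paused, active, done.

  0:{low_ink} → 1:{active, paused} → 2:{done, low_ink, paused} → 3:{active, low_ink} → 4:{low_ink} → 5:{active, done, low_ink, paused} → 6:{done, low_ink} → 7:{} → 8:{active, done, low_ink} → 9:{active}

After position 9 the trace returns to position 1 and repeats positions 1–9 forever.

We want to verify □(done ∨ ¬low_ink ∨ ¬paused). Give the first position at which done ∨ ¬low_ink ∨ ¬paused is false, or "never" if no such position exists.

done ∨ ¬low_ink ∨ ¬paused holds at every position 0..9, and those are all the positions the trace ever visits, so the invariant □(done ∨ ¬low_ink ∨ ¬paused) is never violated.

never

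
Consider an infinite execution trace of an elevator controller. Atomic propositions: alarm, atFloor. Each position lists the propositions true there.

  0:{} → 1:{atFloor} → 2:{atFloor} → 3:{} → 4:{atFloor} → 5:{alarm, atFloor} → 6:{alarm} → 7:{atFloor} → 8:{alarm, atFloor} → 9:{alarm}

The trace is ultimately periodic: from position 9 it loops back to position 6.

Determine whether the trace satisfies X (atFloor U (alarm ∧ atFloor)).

No

The position after 0 is 1; atFloor U (alarm ∧ atFloor) is false there.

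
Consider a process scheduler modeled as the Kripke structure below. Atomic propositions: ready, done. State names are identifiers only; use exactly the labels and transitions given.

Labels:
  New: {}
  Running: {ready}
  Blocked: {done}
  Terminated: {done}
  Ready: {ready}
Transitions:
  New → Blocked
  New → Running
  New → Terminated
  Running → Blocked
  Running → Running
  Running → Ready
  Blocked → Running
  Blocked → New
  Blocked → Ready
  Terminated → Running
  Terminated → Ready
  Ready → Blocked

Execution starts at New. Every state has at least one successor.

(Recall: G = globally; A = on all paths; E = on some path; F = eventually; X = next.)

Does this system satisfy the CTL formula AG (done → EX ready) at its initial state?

Satisfied

States satisfying done → EX ready: {New, Running, Blocked, Terminated, Ready}.
States satisfying AG (done → EX ready): {New, Running, Blocked, Terminated, Ready}.
Every state reachable from New satisfies done → EX ready.
New ∈ Sat(AG (done → EX ready)).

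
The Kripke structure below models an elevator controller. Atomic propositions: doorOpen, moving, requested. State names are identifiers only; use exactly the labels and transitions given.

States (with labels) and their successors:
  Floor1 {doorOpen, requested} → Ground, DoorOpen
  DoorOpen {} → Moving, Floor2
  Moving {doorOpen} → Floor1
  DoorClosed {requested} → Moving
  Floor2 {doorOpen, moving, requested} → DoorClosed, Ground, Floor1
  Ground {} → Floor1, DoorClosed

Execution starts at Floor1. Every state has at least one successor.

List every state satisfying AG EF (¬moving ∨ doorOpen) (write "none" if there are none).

States satisfying EF (¬moving ∨ doorOpen): {Floor1, DoorOpen, Moving, DoorClosed, Floor2, Ground}.
States satisfying AG EF (¬moving ∨ doorOpen): {Floor1, DoorOpen, Moving, DoorClosed, Floor2, Ground}.

{Floor1, DoorOpen, Moving, DoorClosed, Floor2, Ground}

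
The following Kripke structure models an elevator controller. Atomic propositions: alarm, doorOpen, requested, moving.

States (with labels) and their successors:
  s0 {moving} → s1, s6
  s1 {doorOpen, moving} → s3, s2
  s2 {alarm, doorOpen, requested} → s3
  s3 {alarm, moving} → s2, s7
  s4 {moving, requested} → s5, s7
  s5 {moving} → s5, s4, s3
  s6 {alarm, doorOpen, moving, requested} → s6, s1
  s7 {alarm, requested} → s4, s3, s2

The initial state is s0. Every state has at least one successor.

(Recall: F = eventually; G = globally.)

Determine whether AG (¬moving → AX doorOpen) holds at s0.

Does not hold

States satisfying ¬moving → AX doorOpen: {s0, s1, s3, s4, s5, s6}.
States satisfying AG (¬moving → AX doorOpen): ∅.
s2 is reachable from s0 and violates ¬moving → AX doorOpen, so AG fails at s0.
s0 ∉ Sat(AG (¬moving → AX doorOpen)).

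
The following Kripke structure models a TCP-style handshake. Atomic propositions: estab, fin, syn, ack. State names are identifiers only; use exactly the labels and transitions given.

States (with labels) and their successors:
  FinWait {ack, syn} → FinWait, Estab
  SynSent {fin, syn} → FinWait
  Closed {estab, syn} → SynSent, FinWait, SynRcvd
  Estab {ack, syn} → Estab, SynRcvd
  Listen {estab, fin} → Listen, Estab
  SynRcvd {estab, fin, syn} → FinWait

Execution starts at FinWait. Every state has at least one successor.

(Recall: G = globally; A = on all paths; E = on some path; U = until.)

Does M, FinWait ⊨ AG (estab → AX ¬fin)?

Holds

States satisfying estab → AX ¬fin: {FinWait, SynSent, Estab, SynRcvd}.
States satisfying AG (estab → AX ¬fin): {FinWait, SynSent, Estab, SynRcvd}.
Every state reachable from FinWait satisfies estab → AX ¬fin.
FinWait ∈ Sat(AG (estab → AX ¬fin)).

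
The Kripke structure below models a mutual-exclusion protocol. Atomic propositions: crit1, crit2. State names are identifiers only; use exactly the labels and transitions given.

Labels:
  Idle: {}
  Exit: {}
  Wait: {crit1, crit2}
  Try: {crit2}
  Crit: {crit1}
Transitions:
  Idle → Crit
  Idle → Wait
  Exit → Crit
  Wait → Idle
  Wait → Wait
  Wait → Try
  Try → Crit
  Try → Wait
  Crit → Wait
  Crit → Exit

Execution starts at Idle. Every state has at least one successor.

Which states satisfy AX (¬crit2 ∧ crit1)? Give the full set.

{Exit}

States satisfying ¬crit2 ∧ crit1: {Crit}.
States satisfying AX (¬crit2 ∧ crit1): {Exit}.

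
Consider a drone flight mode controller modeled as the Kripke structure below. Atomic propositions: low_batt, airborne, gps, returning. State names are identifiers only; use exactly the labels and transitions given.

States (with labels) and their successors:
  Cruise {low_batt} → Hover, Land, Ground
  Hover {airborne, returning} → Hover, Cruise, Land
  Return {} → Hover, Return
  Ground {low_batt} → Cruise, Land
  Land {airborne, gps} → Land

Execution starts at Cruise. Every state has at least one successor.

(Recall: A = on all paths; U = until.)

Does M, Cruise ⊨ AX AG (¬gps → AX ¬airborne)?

States satisfying AG (¬gps → AX ¬airborne): {Land}.
States satisfying AX AG (¬gps → AX ¬airborne): {Land}.
Cruise ∉ Sat(AX AG (¬gps → AX ¬airborne)).

Violated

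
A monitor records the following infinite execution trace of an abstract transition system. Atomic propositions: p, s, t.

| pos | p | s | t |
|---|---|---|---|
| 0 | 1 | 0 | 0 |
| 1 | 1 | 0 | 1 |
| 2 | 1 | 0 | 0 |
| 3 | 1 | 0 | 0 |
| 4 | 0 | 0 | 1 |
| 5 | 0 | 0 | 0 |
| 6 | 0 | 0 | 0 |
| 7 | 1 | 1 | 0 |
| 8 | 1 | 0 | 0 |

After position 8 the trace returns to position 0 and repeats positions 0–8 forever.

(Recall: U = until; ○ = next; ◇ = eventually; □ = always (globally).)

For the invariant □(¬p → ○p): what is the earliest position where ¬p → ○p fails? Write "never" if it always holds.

Check ¬p → ○p at each position in order: 0 ✓, 1 ✓, 2 ✓, 3 ✓.
At position 4 the labels are {t} and the next position 5 has {}, so ¬p → ○p is false there. This is the first violation.

4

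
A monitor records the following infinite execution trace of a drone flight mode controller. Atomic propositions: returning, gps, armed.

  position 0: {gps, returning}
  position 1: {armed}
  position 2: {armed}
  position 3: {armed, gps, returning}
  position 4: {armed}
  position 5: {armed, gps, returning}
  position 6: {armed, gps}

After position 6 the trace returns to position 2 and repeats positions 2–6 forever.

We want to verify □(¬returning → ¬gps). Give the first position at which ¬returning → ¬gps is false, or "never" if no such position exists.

6

Check ¬returning → ¬gps at each position in order: 0 ✓, 1 ✓, 2 ✓, 3 ✓, 4 ✓, 5 ✓.
At position 6 the labels are {armed, gps}, so ¬returning → ¬gps is false there. This is the first violation.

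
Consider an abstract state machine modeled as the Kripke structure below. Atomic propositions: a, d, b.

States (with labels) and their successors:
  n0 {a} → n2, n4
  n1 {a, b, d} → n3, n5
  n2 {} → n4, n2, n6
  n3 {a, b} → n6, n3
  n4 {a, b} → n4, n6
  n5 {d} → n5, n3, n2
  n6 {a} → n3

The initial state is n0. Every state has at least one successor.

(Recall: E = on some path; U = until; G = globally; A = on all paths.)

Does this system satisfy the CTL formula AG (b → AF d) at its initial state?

States satisfying b → AF d: {n0, n1, n2, n5, n6}.
States satisfying AG (b → AF d): ∅.
n3 is reachable from n0 and violates b → AF d, so AG fails at n0.
n0 ∉ Sat(AG (b → AF d)).

Violated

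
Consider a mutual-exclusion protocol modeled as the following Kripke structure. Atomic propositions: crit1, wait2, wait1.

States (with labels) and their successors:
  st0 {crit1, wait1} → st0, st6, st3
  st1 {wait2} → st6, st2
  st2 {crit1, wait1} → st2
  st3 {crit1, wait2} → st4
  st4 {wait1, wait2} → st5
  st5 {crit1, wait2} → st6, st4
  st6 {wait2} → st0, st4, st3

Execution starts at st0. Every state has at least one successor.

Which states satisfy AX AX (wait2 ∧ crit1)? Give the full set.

States satisfying AX (wait2 ∧ crit1): {st4}.
States satisfying AX AX (wait2 ∧ crit1): {st3}.

{st3}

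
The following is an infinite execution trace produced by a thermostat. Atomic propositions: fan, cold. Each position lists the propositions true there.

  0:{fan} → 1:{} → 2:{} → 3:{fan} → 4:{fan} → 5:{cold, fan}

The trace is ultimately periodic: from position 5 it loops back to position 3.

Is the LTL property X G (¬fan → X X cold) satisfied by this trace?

The position after 0 is 1; G (¬fan → X X cold) is false there.

Violated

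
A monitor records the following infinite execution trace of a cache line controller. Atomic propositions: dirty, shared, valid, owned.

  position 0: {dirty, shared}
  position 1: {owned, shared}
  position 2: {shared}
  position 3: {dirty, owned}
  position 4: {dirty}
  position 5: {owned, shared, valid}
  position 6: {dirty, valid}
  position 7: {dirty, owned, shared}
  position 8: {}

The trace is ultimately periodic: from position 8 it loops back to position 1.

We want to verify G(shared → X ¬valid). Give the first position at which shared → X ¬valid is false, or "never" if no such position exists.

5

Check shared → X ¬valid at each position in order: 0 ✓, 1 ✓, 2 ✓, 3 ✓, 4 ✓.
At position 5 the labels are {owned, shared, valid} and the next position 6 has {dirty, valid}, so shared → X ¬valid is false there. This is the first violation.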